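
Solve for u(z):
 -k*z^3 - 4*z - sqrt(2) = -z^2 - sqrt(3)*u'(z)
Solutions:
 u(z) = C1 + sqrt(3)*k*z^4/12 - sqrt(3)*z^3/9 + 2*sqrt(3)*z^2/3 + sqrt(6)*z/3


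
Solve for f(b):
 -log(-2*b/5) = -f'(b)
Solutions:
 f(b) = C1 + b*log(-b) + b*(-log(5) - 1 + log(2))


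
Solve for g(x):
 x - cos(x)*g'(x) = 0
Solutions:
 g(x) = C1 + Integral(x/cos(x), x)


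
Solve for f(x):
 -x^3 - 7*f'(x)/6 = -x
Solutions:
 f(x) = C1 - 3*x^4/14 + 3*x^2/7


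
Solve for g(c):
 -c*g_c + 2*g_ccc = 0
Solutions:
 g(c) = C1 + Integral(C2*airyai(2^(2/3)*c/2) + C3*airybi(2^(2/3)*c/2), c)


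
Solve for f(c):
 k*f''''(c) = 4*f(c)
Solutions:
 f(c) = C1*exp(-sqrt(2)*c*(1/k)^(1/4)) + C2*exp(sqrt(2)*c*(1/k)^(1/4)) + C3*exp(-sqrt(2)*I*c*(1/k)^(1/4)) + C4*exp(sqrt(2)*I*c*(1/k)^(1/4))


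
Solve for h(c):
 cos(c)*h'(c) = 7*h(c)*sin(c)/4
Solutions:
 h(c) = C1/cos(c)^(7/4)


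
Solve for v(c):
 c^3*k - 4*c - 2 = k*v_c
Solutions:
 v(c) = C1 + c^4/4 - 2*c^2/k - 2*c/k


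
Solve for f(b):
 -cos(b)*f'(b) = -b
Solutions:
 f(b) = C1 + Integral(b/cos(b), b)


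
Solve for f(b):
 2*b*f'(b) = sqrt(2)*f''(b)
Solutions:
 f(b) = C1 + C2*erfi(2^(3/4)*b/2)


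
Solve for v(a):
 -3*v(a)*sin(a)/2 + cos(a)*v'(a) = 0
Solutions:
 v(a) = C1/cos(a)^(3/2)


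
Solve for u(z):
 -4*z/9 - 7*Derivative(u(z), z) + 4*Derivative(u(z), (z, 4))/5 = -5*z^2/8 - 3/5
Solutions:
 u(z) = C1 + C4*exp(70^(1/3)*z/2) + 5*z^3/168 - 2*z^2/63 + 3*z/35 + (C2*sin(sqrt(3)*70^(1/3)*z/4) + C3*cos(sqrt(3)*70^(1/3)*z/4))*exp(-70^(1/3)*z/4)


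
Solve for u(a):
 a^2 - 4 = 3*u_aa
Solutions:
 u(a) = C1 + C2*a + a^4/36 - 2*a^2/3


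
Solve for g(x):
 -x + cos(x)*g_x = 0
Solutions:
 g(x) = C1 + Integral(x/cos(x), x)


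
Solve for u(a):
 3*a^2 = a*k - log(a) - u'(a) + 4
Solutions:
 u(a) = C1 - a^3 + a^2*k/2 - a*log(a) + 5*a


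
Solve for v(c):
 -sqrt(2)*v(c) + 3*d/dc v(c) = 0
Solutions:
 v(c) = C1*exp(sqrt(2)*c/3)


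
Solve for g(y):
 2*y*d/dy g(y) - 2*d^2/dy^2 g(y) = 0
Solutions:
 g(y) = C1 + C2*erfi(sqrt(2)*y/2)


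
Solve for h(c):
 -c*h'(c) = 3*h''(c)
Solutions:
 h(c) = C1 + C2*erf(sqrt(6)*c/6)


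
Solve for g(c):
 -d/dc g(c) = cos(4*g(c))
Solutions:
 g(c) = -asin((C1 + exp(8*c))/(C1 - exp(8*c)))/4 + pi/4
 g(c) = asin((C1 + exp(8*c))/(C1 - exp(8*c)))/4


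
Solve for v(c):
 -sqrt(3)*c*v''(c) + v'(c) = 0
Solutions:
 v(c) = C1 + C2*c^(sqrt(3)/3 + 1)


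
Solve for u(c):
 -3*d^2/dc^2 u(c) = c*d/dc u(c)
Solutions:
 u(c) = C1 + C2*erf(sqrt(6)*c/6)


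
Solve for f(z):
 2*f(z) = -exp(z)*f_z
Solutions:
 f(z) = C1*exp(2*exp(-z))


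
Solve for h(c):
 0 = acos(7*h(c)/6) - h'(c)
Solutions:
 Integral(1/acos(7*_y/6), (_y, h(c))) = C1 + c


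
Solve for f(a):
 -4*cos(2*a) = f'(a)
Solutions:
 f(a) = C1 - 2*sin(2*a)


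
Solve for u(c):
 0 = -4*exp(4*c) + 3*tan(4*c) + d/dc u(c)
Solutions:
 u(c) = C1 + exp(4*c) + 3*log(cos(4*c))/4


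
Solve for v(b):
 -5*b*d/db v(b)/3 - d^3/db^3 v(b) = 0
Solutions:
 v(b) = C1 + Integral(C2*airyai(-3^(2/3)*5^(1/3)*b/3) + C3*airybi(-3^(2/3)*5^(1/3)*b/3), b)


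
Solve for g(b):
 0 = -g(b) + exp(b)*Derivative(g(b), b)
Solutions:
 g(b) = C1*exp(-exp(-b))


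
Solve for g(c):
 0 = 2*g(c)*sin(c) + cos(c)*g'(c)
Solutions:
 g(c) = C1*cos(c)^2


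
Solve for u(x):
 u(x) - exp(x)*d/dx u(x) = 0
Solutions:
 u(x) = C1*exp(-exp(-x))


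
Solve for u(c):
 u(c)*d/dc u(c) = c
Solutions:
 u(c) = -sqrt(C1 + c^2)
 u(c) = sqrt(C1 + c^2)


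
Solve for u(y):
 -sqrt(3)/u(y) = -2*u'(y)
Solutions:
 u(y) = -sqrt(C1 + sqrt(3)*y)
 u(y) = sqrt(C1 + sqrt(3)*y)


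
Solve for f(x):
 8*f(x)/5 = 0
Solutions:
 f(x) = 0


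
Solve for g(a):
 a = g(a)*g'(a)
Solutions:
 g(a) = -sqrt(C1 + a^2)
 g(a) = sqrt(C1 + a^2)


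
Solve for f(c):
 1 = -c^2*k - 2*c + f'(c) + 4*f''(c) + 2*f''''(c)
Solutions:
 f(c) = C1 + C2*exp(-6^(1/3)*c*(-(9 + sqrt(465))^(1/3) + 4*6^(1/3)/(9 + sqrt(465))^(1/3))/12)*sin(2^(1/3)*3^(1/6)*c*(2^(1/3)/(9 + sqrt(465))^(1/3) + 3^(2/3)*(9 + sqrt(465))^(1/3)/12)) + C3*exp(-6^(1/3)*c*(-(9 + sqrt(465))^(1/3) + 4*6^(1/3)/(9 + sqrt(465))^(1/3))/12)*cos(2^(1/3)*3^(1/6)*c*(2^(1/3)/(9 + sqrt(465))^(1/3) + 3^(2/3)*(9 + sqrt(465))^(1/3)/12)) + C4*exp(6^(1/3)*c*(-(9 + sqrt(465))^(1/3) + 4*6^(1/3)/(9 + sqrt(465))^(1/3))/6) + c^3*k/3 - 4*c^2*k + c^2 + 32*c*k - 7*c


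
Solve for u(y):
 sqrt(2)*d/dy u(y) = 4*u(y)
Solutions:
 u(y) = C1*exp(2*sqrt(2)*y)


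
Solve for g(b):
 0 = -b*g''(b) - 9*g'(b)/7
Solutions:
 g(b) = C1 + C2/b^(2/7)


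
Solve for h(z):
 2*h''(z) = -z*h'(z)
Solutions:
 h(z) = C1 + C2*erf(z/2)


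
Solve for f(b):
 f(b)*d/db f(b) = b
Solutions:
 f(b) = -sqrt(C1 + b^2)
 f(b) = sqrt(C1 + b^2)


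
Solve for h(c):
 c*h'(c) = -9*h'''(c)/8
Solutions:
 h(c) = C1 + Integral(C2*airyai(-2*3^(1/3)*c/3) + C3*airybi(-2*3^(1/3)*c/3), c)


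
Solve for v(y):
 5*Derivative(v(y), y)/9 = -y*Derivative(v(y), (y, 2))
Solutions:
 v(y) = C1 + C2*y^(4/9)


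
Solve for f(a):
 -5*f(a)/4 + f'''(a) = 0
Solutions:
 f(a) = C3*exp(10^(1/3)*a/2) + (C1*sin(10^(1/3)*sqrt(3)*a/4) + C2*cos(10^(1/3)*sqrt(3)*a/4))*exp(-10^(1/3)*a/4)


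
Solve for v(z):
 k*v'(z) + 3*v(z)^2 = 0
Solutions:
 v(z) = k/(C1*k + 3*z)


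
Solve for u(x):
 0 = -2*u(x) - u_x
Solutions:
 u(x) = C1*exp(-2*x)


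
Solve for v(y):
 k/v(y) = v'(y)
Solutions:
 v(y) = -sqrt(C1 + 2*k*y)
 v(y) = sqrt(C1 + 2*k*y)


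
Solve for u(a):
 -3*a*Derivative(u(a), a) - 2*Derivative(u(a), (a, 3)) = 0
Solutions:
 u(a) = C1 + Integral(C2*airyai(-2^(2/3)*3^(1/3)*a/2) + C3*airybi(-2^(2/3)*3^(1/3)*a/2), a)


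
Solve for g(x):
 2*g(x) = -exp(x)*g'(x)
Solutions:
 g(x) = C1*exp(2*exp(-x))


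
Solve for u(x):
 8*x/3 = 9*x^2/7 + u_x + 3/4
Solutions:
 u(x) = C1 - 3*x^3/7 + 4*x^2/3 - 3*x/4


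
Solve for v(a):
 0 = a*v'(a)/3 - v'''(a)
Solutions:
 v(a) = C1 + Integral(C2*airyai(3^(2/3)*a/3) + C3*airybi(3^(2/3)*a/3), a)


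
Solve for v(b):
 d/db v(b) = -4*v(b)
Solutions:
 v(b) = C1*exp(-4*b)


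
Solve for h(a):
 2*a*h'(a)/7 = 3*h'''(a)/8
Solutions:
 h(a) = C1 + Integral(C2*airyai(2*2^(1/3)*21^(2/3)*a/21) + C3*airybi(2*2^(1/3)*21^(2/3)*a/21), a)


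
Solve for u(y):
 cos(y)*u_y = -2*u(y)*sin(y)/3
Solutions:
 u(y) = C1*cos(y)^(2/3)


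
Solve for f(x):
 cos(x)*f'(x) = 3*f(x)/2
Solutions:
 f(x) = C1*(sin(x) + 1)^(3/4)/(sin(x) - 1)^(3/4)


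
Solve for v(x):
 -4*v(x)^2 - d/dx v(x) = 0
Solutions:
 v(x) = 1/(C1 + 4*x)


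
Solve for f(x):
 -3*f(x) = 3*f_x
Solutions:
 f(x) = C1*exp(-x)


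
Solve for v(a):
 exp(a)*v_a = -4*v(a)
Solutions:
 v(a) = C1*exp(4*exp(-a))


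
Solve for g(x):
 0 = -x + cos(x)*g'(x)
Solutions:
 g(x) = C1 + Integral(x/cos(x), x)


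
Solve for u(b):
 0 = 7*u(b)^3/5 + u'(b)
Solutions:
 u(b) = -sqrt(10)*sqrt(-1/(C1 - 7*b))/2
 u(b) = sqrt(10)*sqrt(-1/(C1 - 7*b))/2


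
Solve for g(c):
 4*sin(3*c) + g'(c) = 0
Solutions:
 g(c) = C1 + 4*cos(3*c)/3


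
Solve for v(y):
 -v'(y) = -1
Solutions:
 v(y) = C1 + y


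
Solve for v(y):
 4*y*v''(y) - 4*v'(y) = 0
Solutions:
 v(y) = C1 + C2*y^2


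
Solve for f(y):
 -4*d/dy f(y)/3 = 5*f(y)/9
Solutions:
 f(y) = C1*exp(-5*y/12)


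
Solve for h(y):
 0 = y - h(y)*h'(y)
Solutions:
 h(y) = -sqrt(C1 + y^2)
 h(y) = sqrt(C1 + y^2)


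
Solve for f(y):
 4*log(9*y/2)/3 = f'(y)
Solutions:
 f(y) = C1 + 4*y*log(y)/3 - 4*y/3 - 4*y*log(2)/3 + 8*y*log(3)/3


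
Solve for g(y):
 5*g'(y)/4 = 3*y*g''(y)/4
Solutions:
 g(y) = C1 + C2*y^(8/3)


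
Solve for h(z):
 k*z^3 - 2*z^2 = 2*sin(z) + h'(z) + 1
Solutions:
 h(z) = C1 + k*z^4/4 - 2*z^3/3 - z + 2*cos(z)


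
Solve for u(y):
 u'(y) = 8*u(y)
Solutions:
 u(y) = C1*exp(8*y)


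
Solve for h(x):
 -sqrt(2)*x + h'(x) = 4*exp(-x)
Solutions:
 h(x) = C1 + sqrt(2)*x^2/2 - 4*exp(-x)


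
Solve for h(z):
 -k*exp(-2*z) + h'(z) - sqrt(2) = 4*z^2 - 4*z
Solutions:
 h(z) = C1 - k*exp(-2*z)/2 + 4*z^3/3 - 2*z^2 + sqrt(2)*z


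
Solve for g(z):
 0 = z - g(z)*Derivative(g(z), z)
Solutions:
 g(z) = -sqrt(C1 + z^2)
 g(z) = sqrt(C1 + z^2)


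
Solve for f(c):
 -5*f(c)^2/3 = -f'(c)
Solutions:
 f(c) = -3/(C1 + 5*c)


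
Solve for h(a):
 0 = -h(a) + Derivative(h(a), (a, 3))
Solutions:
 h(a) = C3*exp(a) + (C1*sin(sqrt(3)*a/2) + C2*cos(sqrt(3)*a/2))*exp(-a/2)


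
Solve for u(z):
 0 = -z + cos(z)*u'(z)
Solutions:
 u(z) = C1 + Integral(z/cos(z), z)


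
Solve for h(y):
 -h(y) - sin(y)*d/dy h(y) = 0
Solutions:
 h(y) = C1*sqrt(cos(y) + 1)/sqrt(cos(y) - 1)


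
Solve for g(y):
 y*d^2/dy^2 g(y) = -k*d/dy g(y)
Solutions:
 g(y) = C1 + y^(1 - re(k))*(C2*sin(log(y)*Abs(im(k))) + C3*cos(log(y)*im(k)))


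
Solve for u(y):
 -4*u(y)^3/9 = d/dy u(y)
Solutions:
 u(y) = -3*sqrt(2)*sqrt(-1/(C1 - 4*y))/2
 u(y) = 3*sqrt(2)*sqrt(-1/(C1 - 4*y))/2


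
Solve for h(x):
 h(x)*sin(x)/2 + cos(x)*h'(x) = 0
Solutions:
 h(x) = C1*sqrt(cos(x))


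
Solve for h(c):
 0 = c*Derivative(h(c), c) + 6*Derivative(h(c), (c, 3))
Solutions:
 h(c) = C1 + Integral(C2*airyai(-6^(2/3)*c/6) + C3*airybi(-6^(2/3)*c/6), c)


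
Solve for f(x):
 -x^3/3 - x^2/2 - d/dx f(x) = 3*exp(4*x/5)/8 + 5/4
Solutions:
 f(x) = C1 - x^4/12 - x^3/6 - 5*x/4 - 15*exp(4*x/5)/32


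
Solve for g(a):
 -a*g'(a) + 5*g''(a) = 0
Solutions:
 g(a) = C1 + C2*erfi(sqrt(10)*a/10)


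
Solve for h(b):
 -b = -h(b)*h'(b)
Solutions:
 h(b) = -sqrt(C1 + b^2)
 h(b) = sqrt(C1 + b^2)


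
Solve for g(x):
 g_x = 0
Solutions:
 g(x) = C1


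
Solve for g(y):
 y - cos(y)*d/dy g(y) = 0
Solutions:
 g(y) = C1 + Integral(y/cos(y), y)


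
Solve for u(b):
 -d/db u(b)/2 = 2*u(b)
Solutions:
 u(b) = C1*exp(-4*b)


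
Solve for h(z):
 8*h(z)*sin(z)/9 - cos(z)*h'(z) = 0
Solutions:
 h(z) = C1/cos(z)^(8/9)


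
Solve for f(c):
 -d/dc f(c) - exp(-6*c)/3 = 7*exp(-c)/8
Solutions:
 f(c) = C1 + 7*exp(-c)/8 + exp(-6*c)/18


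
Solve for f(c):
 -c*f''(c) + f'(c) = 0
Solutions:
 f(c) = C1 + C2*c^2


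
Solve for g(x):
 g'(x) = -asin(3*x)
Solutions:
 g(x) = C1 - x*asin(3*x) - sqrt(1 - 9*x^2)/3


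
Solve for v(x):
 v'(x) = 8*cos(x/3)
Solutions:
 v(x) = C1 + 24*sin(x/3)


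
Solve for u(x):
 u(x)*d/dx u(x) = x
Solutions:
 u(x) = -sqrt(C1 + x^2)
 u(x) = sqrt(C1 + x^2)


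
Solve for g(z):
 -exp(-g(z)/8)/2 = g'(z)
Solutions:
 g(z) = 8*log(C1 - z/16)


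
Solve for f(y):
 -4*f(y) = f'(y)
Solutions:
 f(y) = C1*exp(-4*y)


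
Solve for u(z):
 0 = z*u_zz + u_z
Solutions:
 u(z) = C1 + C2*log(z)


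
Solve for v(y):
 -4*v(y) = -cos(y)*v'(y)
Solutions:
 v(y) = C1*(sin(y)^2 + 2*sin(y) + 1)/(sin(y)^2 - 2*sin(y) + 1)


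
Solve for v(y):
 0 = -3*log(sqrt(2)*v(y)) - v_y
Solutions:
 2*Integral(1/(2*log(_y) + log(2)), (_y, v(y)))/3 = C1 - y


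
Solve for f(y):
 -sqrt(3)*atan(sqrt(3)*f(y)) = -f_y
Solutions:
 Integral(1/atan(sqrt(3)*_y), (_y, f(y))) = C1 + sqrt(3)*y


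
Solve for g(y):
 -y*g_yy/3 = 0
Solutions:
 g(y) = C1 + C2*y


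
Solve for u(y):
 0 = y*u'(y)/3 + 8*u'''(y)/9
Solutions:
 u(y) = C1 + Integral(C2*airyai(-3^(1/3)*y/2) + C3*airybi(-3^(1/3)*y/2), y)


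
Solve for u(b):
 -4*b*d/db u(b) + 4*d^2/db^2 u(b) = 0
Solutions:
 u(b) = C1 + C2*erfi(sqrt(2)*b/2)


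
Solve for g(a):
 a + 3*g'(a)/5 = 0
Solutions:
 g(a) = C1 - 5*a^2/6


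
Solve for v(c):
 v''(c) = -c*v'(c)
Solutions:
 v(c) = C1 + C2*erf(sqrt(2)*c/2)


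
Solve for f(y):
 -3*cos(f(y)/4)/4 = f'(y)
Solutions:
 3*y/4 - 2*log(sin(f(y)/4) - 1) + 2*log(sin(f(y)/4) + 1) = C1


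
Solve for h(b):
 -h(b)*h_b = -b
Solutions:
 h(b) = -sqrt(C1 + b^2)
 h(b) = sqrt(C1 + b^2)


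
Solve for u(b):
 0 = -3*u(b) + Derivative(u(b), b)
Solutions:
 u(b) = C1*exp(3*b)


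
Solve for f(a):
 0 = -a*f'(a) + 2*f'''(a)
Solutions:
 f(a) = C1 + Integral(C2*airyai(2^(2/3)*a/2) + C3*airybi(2^(2/3)*a/2), a)


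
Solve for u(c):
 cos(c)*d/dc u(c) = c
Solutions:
 u(c) = C1 + Integral(c/cos(c), c)


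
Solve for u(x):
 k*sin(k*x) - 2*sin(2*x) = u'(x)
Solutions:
 u(x) = C1 + cos(2*x) - cos(k*x)


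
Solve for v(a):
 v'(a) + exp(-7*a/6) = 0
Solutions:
 v(a) = C1 + 6*exp(-7*a/6)/7


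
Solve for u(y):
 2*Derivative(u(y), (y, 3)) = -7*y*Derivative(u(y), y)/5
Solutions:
 u(y) = C1 + Integral(C2*airyai(-10^(2/3)*7^(1/3)*y/10) + C3*airybi(-10^(2/3)*7^(1/3)*y/10), y)


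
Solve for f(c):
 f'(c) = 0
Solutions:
 f(c) = C1


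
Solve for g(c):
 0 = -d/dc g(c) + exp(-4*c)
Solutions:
 g(c) = C1 - exp(-4*c)/4


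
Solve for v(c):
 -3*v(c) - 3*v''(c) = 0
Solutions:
 v(c) = C1*sin(c) + C2*cos(c)


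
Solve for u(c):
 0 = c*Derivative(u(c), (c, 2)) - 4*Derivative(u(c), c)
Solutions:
 u(c) = C1 + C2*c^5


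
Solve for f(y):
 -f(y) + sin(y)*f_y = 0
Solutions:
 f(y) = C1*sqrt(cos(y) - 1)/sqrt(cos(y) + 1)


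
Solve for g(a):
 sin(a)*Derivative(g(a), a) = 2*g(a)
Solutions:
 g(a) = C1*(cos(a) - 1)/(cos(a) + 1)


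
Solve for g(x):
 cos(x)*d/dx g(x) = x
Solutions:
 g(x) = C1 + Integral(x/cos(x), x)


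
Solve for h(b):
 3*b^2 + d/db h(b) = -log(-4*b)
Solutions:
 h(b) = C1 - b^3 - b*log(-b) + b*(1 - 2*log(2))


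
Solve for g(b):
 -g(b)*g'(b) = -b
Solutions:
 g(b) = -sqrt(C1 + b^2)
 g(b) = sqrt(C1 + b^2)


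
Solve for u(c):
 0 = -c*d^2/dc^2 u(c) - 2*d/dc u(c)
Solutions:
 u(c) = C1 + C2/c


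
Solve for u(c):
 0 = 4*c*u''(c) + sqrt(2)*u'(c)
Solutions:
 u(c) = C1 + C2*c^(1 - sqrt(2)/4)


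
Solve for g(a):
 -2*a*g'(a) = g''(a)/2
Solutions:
 g(a) = C1 + C2*erf(sqrt(2)*a)


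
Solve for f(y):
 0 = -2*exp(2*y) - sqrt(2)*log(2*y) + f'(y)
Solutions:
 f(y) = C1 + sqrt(2)*y*log(y) + sqrt(2)*y*(-1 + log(2)) + exp(2*y)


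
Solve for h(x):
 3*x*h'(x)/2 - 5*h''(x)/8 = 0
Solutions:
 h(x) = C1 + C2*erfi(sqrt(30)*x/5)


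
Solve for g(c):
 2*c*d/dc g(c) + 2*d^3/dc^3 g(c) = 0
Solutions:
 g(c) = C1 + Integral(C2*airyai(-c) + C3*airybi(-c), c)


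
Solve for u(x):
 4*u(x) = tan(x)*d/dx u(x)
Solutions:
 u(x) = C1*sin(x)^4


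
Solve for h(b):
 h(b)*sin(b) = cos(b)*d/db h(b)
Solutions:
 h(b) = C1/cos(b)


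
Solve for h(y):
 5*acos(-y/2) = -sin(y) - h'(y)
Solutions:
 h(y) = C1 - 5*y*acos(-y/2) - 5*sqrt(4 - y^2) + cos(y)


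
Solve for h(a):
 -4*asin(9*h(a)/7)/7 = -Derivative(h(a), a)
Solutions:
 Integral(1/asin(9*_y/7), (_y, h(a))) = C1 + 4*a/7


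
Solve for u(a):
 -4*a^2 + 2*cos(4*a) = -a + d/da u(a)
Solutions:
 u(a) = C1 - 4*a^3/3 + a^2/2 + sin(4*a)/2


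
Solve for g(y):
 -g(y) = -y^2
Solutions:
 g(y) = y^2


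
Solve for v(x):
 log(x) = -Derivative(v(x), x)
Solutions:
 v(x) = C1 - x*log(x) + x


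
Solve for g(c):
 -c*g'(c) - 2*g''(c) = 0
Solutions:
 g(c) = C1 + C2*erf(c/2)


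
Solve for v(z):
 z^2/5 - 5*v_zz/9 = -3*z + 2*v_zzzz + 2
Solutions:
 v(z) = C1 + C2*z + C3*sin(sqrt(10)*z/6) + C4*cos(sqrt(10)*z/6) + 3*z^4/100 + 9*z^3/10 - 387*z^2/125


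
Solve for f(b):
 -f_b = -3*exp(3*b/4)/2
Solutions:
 f(b) = C1 + 2*exp(3*b/4)


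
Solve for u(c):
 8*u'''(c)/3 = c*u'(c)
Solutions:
 u(c) = C1 + Integral(C2*airyai(3^(1/3)*c/2) + C3*airybi(3^(1/3)*c/2), c)


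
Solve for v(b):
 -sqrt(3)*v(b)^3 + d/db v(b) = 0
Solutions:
 v(b) = -sqrt(2)*sqrt(-1/(C1 + sqrt(3)*b))/2
 v(b) = sqrt(2)*sqrt(-1/(C1 + sqrt(3)*b))/2


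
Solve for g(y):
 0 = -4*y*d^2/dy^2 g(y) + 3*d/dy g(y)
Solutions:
 g(y) = C1 + C2*y^(7/4)


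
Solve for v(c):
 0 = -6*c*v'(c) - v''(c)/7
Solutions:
 v(c) = C1 + C2*erf(sqrt(21)*c)


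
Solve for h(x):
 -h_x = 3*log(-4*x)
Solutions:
 h(x) = C1 - 3*x*log(-x) + 3*x*(1 - 2*log(2))


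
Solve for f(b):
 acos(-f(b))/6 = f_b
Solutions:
 Integral(1/acos(-_y), (_y, f(b))) = C1 + b/6


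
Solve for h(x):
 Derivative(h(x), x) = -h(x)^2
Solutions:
 h(x) = 1/(C1 + x)


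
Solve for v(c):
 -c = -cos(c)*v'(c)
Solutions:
 v(c) = C1 + Integral(c/cos(c), c)


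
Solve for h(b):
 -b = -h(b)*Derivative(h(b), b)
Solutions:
 h(b) = -sqrt(C1 + b^2)
 h(b) = sqrt(C1 + b^2)


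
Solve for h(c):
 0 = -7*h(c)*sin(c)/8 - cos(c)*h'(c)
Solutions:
 h(c) = C1*cos(c)^(7/8)


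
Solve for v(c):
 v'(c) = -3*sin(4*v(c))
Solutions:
 v(c) = -acos((-C1 - exp(24*c))/(C1 - exp(24*c)))/4 + pi/2
 v(c) = acos((-C1 - exp(24*c))/(C1 - exp(24*c)))/4


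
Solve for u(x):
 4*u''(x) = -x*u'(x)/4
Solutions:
 u(x) = C1 + C2*erf(sqrt(2)*x/8)


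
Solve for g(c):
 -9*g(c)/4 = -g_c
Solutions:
 g(c) = C1*exp(9*c/4)


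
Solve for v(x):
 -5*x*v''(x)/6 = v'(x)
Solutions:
 v(x) = C1 + C2/x^(1/5)


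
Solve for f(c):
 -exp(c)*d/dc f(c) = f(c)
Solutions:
 f(c) = C1*exp(exp(-c))


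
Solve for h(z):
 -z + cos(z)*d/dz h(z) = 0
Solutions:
 h(z) = C1 + Integral(z/cos(z), z)


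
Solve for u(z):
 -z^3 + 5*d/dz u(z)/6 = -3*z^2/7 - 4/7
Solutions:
 u(z) = C1 + 3*z^4/10 - 6*z^3/35 - 24*z/35


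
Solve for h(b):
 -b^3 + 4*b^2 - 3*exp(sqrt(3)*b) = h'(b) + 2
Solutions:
 h(b) = C1 - b^4/4 + 4*b^3/3 - 2*b - sqrt(3)*exp(sqrt(3)*b)


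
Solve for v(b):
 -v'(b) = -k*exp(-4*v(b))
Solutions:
 v(b) = log(-I*(C1 + 4*b*k)^(1/4))
 v(b) = log(I*(C1 + 4*b*k)^(1/4))
 v(b) = log(-(C1 + 4*b*k)^(1/4))
 v(b) = log(C1 + 4*b*k)/4


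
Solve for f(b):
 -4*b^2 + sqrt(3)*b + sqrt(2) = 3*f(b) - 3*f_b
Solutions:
 f(b) = C1*exp(b) - 4*b^2/3 - 8*b/3 + sqrt(3)*b/3 - 8/3 + sqrt(2)/3 + sqrt(3)/3


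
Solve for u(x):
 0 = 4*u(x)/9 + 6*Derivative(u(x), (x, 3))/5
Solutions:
 u(x) = C3*exp(-10^(1/3)*x/3) + (C1*sin(10^(1/3)*sqrt(3)*x/6) + C2*cos(10^(1/3)*sqrt(3)*x/6))*exp(10^(1/3)*x/6)


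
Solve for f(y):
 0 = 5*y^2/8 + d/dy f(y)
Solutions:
 f(y) = C1 - 5*y^3/24


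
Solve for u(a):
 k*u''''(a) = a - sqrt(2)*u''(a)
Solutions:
 u(a) = C1 + C2*a + C3*exp(-2^(1/4)*a*sqrt(-1/k)) + C4*exp(2^(1/4)*a*sqrt(-1/k)) + sqrt(2)*a^3/12


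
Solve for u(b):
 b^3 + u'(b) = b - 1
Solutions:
 u(b) = C1 - b^4/4 + b^2/2 - b


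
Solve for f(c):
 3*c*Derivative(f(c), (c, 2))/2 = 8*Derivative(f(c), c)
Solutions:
 f(c) = C1 + C2*c^(19/3)


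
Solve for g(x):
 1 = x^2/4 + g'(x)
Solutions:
 g(x) = C1 - x^3/12 + x


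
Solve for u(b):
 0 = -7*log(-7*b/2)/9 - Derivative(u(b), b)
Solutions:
 u(b) = C1 - 7*b*log(-b)/9 + 7*b*(-log(7) + log(2) + 1)/9


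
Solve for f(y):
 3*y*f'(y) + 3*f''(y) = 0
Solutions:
 f(y) = C1 + C2*erf(sqrt(2)*y/2)


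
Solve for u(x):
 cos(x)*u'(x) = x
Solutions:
 u(x) = C1 + Integral(x/cos(x), x)


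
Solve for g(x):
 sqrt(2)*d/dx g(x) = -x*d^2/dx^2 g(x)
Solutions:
 g(x) = C1 + C2*x^(1 - sqrt(2))


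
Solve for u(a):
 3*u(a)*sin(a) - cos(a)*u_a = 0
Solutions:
 u(a) = C1/cos(a)^3


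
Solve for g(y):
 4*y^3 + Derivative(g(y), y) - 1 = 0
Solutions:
 g(y) = C1 - y^4 + y


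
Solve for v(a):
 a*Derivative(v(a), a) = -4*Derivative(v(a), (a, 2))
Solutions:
 v(a) = C1 + C2*erf(sqrt(2)*a/4)


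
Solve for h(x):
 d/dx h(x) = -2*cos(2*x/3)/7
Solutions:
 h(x) = C1 - 3*sin(2*x/3)/7


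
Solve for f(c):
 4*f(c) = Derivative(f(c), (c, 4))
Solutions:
 f(c) = C1*exp(-sqrt(2)*c) + C2*exp(sqrt(2)*c) + C3*sin(sqrt(2)*c) + C4*cos(sqrt(2)*c)


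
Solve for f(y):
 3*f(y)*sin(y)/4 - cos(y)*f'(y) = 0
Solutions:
 f(y) = C1/cos(y)^(3/4)


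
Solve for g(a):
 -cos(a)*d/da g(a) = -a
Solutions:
 g(a) = C1 + Integral(a/cos(a), a)


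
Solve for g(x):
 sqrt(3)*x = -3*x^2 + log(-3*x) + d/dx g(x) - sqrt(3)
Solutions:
 g(x) = C1 + x^3 + sqrt(3)*x^2/2 - x*log(-x) + x*(-log(3) + 1 + sqrt(3))


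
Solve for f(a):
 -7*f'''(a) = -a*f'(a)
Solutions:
 f(a) = C1 + Integral(C2*airyai(7^(2/3)*a/7) + C3*airybi(7^(2/3)*a/7), a)


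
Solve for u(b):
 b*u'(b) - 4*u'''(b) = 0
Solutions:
 u(b) = C1 + Integral(C2*airyai(2^(1/3)*b/2) + C3*airybi(2^(1/3)*b/2), b)


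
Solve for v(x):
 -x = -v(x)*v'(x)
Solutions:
 v(x) = -sqrt(C1 + x^2)
 v(x) = sqrt(C1 + x^2)


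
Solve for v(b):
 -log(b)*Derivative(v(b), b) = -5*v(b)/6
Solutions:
 v(b) = C1*exp(5*li(b)/6)


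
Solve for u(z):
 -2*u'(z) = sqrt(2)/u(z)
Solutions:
 u(z) = -sqrt(C1 - sqrt(2)*z)
 u(z) = sqrt(C1 - sqrt(2)*z)


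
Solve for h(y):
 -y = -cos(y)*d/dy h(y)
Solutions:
 h(y) = C1 + Integral(y/cos(y), y)


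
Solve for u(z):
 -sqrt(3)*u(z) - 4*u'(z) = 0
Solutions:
 u(z) = C1*exp(-sqrt(3)*z/4)


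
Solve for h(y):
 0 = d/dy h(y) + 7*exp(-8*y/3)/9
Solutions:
 h(y) = C1 + 7*exp(-8*y/3)/24


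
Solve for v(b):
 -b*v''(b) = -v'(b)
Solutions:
 v(b) = C1 + C2*b^2


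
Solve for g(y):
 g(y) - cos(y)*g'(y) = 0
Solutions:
 g(y) = C1*sqrt(sin(y) + 1)/sqrt(sin(y) - 1)


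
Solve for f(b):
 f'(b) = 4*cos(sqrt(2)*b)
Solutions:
 f(b) = C1 + 2*sqrt(2)*sin(sqrt(2)*b)


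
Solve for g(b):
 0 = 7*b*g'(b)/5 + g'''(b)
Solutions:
 g(b) = C1 + Integral(C2*airyai(-5^(2/3)*7^(1/3)*b/5) + C3*airybi(-5^(2/3)*7^(1/3)*b/5), b)


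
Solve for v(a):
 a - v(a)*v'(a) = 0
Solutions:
 v(a) = -sqrt(C1 + a^2)
 v(a) = sqrt(C1 + a^2)


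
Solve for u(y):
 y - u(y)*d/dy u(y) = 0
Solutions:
 u(y) = -sqrt(C1 + y^2)
 u(y) = sqrt(C1 + y^2)


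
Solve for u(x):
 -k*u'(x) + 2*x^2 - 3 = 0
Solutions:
 u(x) = C1 + 2*x^3/(3*k) - 3*x/k


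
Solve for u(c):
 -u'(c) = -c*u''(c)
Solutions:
 u(c) = C1 + C2*c^2


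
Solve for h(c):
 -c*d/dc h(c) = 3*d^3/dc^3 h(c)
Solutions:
 h(c) = C1 + Integral(C2*airyai(-3^(2/3)*c/3) + C3*airybi(-3^(2/3)*c/3), c)


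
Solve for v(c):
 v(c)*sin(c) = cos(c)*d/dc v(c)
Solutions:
 v(c) = C1/cos(c)


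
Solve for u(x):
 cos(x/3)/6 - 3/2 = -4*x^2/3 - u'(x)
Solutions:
 u(x) = C1 - 4*x^3/9 + 3*x/2 - sin(x/3)/2


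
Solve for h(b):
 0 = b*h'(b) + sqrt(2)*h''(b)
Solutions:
 h(b) = C1 + C2*erf(2^(1/4)*b/2)


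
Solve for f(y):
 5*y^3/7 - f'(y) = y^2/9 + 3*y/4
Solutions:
 f(y) = C1 + 5*y^4/28 - y^3/27 - 3*y^2/8


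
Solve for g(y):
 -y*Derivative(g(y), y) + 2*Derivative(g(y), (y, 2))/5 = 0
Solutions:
 g(y) = C1 + C2*erfi(sqrt(5)*y/2)


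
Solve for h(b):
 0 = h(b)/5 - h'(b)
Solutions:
 h(b) = C1*exp(b/5)


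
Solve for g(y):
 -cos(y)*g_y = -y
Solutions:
 g(y) = C1 + Integral(y/cos(y), y)


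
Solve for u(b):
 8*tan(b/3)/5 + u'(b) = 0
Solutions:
 u(b) = C1 + 24*log(cos(b/3))/5


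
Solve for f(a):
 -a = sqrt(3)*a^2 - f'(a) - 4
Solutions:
 f(a) = C1 + sqrt(3)*a^3/3 + a^2/2 - 4*a


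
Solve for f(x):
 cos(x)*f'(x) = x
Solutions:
 f(x) = C1 + Integral(x/cos(x), x)


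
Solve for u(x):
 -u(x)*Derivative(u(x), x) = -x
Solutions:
 u(x) = -sqrt(C1 + x^2)
 u(x) = sqrt(C1 + x^2)


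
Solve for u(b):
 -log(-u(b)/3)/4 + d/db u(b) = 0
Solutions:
 -4*Integral(1/(log(-_y) - log(3)), (_y, u(b))) = C1 - b


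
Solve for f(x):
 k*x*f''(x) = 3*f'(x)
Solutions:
 f(x) = C1 + x^(((re(k) + 3)*re(k) + im(k)^2)/(re(k)^2 + im(k)^2))*(C2*sin(3*log(x)*Abs(im(k))/(re(k)^2 + im(k)^2)) + C3*cos(3*log(x)*im(k)/(re(k)^2 + im(k)^2)))


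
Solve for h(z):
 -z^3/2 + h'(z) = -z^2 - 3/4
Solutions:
 h(z) = C1 + z^4/8 - z^3/3 - 3*z/4


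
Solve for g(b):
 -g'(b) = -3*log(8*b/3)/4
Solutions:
 g(b) = C1 + 3*b*log(b)/4 - 3*b*log(3)/4 - 3*b/4 + 9*b*log(2)/4


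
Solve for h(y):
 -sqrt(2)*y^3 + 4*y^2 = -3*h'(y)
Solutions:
 h(y) = C1 + sqrt(2)*y^4/12 - 4*y^3/9


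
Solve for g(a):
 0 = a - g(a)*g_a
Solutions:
 g(a) = -sqrt(C1 + a^2)
 g(a) = sqrt(C1 + a^2)


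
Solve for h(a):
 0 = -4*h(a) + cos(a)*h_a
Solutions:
 h(a) = C1*(sin(a)^2 + 2*sin(a) + 1)/(sin(a)^2 - 2*sin(a) + 1)


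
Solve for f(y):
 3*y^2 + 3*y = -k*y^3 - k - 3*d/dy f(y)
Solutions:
 f(y) = C1 - k*y^4/12 - k*y/3 - y^3/3 - y^2/2


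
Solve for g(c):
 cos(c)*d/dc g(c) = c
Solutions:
 g(c) = C1 + Integral(c/cos(c), c)


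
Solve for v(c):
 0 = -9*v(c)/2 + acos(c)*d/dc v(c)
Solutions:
 v(c) = C1*exp(9*Integral(1/acos(c), c)/2)


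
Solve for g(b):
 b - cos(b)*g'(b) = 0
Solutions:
 g(b) = C1 + Integral(b/cos(b), b)


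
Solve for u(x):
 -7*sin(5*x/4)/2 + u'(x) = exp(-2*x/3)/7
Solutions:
 u(x) = C1 - 14*cos(5*x/4)/5 - 3*exp(-2*x/3)/14


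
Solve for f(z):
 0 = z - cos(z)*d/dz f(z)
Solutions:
 f(z) = C1 + Integral(z/cos(z), z)


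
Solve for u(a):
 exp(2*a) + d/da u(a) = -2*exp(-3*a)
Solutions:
 u(a) = C1 - exp(2*a)/2 + 2*exp(-3*a)/3


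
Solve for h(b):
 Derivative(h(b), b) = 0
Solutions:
 h(b) = C1


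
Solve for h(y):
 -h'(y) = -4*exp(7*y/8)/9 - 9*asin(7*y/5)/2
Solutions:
 h(y) = C1 + 9*y*asin(7*y/5)/2 + 9*sqrt(25 - 49*y^2)/14 + 32*exp(7*y/8)/63


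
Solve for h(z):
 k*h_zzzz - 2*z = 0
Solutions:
 h(z) = C1 + C2*z + C3*z^2 + C4*z^3 + z^5/(60*k)


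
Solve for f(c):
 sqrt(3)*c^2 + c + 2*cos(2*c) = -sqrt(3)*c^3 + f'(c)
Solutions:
 f(c) = C1 + sqrt(3)*c^4/4 + sqrt(3)*c^3/3 + c^2/2 + sin(2*c)


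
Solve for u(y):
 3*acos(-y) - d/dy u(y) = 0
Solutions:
 u(y) = C1 + 3*y*acos(-y) + 3*sqrt(1 - y^2)


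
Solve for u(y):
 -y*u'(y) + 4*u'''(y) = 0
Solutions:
 u(y) = C1 + Integral(C2*airyai(2^(1/3)*y/2) + C3*airybi(2^(1/3)*y/2), y)


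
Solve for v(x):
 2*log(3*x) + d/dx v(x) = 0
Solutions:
 v(x) = C1 - 2*x*log(x) - x*log(9) + 2*x


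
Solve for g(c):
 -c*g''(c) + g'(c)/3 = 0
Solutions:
 g(c) = C1 + C2*c^(4/3)


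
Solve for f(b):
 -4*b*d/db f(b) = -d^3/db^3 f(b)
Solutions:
 f(b) = C1 + Integral(C2*airyai(2^(2/3)*b) + C3*airybi(2^(2/3)*b), b)


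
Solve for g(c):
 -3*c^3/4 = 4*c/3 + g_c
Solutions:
 g(c) = C1 - 3*c^4/16 - 2*c^2/3


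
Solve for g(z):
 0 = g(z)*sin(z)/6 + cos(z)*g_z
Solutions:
 g(z) = C1*cos(z)^(1/6)


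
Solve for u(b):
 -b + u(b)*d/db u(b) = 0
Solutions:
 u(b) = -sqrt(C1 + b^2)
 u(b) = sqrt(C1 + b^2)


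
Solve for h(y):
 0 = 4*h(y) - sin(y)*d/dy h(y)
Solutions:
 h(y) = C1*(cos(y)^2 - 2*cos(y) + 1)/(cos(y)^2 + 2*cos(y) + 1)


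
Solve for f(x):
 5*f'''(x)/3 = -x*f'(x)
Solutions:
 f(x) = C1 + Integral(C2*airyai(-3^(1/3)*5^(2/3)*x/5) + C3*airybi(-3^(1/3)*5^(2/3)*x/5), x)


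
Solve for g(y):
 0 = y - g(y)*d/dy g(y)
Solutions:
 g(y) = -sqrt(C1 + y^2)
 g(y) = sqrt(C1 + y^2)


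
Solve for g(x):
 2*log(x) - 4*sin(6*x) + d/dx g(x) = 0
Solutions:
 g(x) = C1 - 2*x*log(x) + 2*x - 2*cos(6*x)/3


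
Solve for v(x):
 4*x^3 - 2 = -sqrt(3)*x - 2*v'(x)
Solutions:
 v(x) = C1 - x^4/2 - sqrt(3)*x^2/4 + x


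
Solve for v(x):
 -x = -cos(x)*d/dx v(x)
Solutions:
 v(x) = C1 + Integral(x/cos(x), x)


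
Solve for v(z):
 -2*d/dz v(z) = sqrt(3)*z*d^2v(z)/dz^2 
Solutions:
 v(z) = C1 + C2*z^(1 - 2*sqrt(3)/3)


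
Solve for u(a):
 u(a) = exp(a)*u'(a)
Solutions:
 u(a) = C1*exp(-exp(-a))


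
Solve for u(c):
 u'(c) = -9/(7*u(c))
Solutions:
 u(c) = -sqrt(C1 - 126*c)/7
 u(c) = sqrt(C1 - 126*c)/7


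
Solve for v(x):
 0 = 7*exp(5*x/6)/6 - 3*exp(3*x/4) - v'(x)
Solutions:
 v(x) = C1 + 7*exp(5*x/6)/5 - 4*exp(3*x/4)


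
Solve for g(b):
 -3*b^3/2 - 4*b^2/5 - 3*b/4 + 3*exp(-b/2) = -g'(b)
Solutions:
 g(b) = C1 + 3*b^4/8 + 4*b^3/15 + 3*b^2/8 + 6*exp(-b/2)


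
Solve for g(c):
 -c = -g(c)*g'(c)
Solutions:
 g(c) = -sqrt(C1 + c^2)
 g(c) = sqrt(C1 + c^2)


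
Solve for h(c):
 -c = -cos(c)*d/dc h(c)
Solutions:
 h(c) = C1 + Integral(c/cos(c), c)


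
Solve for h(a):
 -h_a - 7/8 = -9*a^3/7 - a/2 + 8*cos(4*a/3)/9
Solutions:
 h(a) = C1 + 9*a^4/28 + a^2/4 - 7*a/8 - 2*sin(4*a/3)/3


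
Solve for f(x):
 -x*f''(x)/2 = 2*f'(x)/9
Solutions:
 f(x) = C1 + C2*x^(5/9)


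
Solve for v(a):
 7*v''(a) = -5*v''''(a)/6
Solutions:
 v(a) = C1 + C2*a + C3*sin(sqrt(210)*a/5) + C4*cos(sqrt(210)*a/5)


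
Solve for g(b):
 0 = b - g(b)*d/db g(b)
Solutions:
 g(b) = -sqrt(C1 + b^2)
 g(b) = sqrt(C1 + b^2)


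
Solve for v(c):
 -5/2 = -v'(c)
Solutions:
 v(c) = C1 + 5*c/2


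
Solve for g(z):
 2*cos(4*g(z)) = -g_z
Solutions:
 g(z) = -asin((C1 + exp(16*z))/(C1 - exp(16*z)))/4 + pi/4
 g(z) = asin((C1 + exp(16*z))/(C1 - exp(16*z)))/4


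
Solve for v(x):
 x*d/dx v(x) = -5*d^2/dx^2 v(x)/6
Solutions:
 v(x) = C1 + C2*erf(sqrt(15)*x/5)


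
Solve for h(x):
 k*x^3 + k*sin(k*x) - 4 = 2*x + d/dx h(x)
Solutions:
 h(x) = C1 + k*x^4/4 - x^2 - 4*x - cos(k*x)


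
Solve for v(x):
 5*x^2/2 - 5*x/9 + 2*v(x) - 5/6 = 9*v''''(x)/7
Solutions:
 v(x) = C1*exp(-14^(1/4)*sqrt(3)*x/3) + C2*exp(14^(1/4)*sqrt(3)*x/3) + C3*sin(14^(1/4)*sqrt(3)*x/3) + C4*cos(14^(1/4)*sqrt(3)*x/3) - 5*x^2/4 + 5*x/18 + 5/12


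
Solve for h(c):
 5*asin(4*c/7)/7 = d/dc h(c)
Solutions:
 h(c) = C1 + 5*c*asin(4*c/7)/7 + 5*sqrt(49 - 16*c^2)/28


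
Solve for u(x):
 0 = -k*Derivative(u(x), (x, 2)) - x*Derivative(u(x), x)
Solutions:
 u(x) = C1 + C2*sqrt(k)*erf(sqrt(2)*x*sqrt(1/k)/2)


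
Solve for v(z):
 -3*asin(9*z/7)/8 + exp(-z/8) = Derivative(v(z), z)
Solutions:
 v(z) = C1 - 3*z*asin(9*z/7)/8 - sqrt(49 - 81*z^2)/24 - 8*exp(-z/8)


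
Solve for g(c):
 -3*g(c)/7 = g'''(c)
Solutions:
 g(c) = C3*exp(-3^(1/3)*7^(2/3)*c/7) + (C1*sin(3^(5/6)*7^(2/3)*c/14) + C2*cos(3^(5/6)*7^(2/3)*c/14))*exp(3^(1/3)*7^(2/3)*c/14)


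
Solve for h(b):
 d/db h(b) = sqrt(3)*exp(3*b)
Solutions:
 h(b) = C1 + sqrt(3)*exp(3*b)/3


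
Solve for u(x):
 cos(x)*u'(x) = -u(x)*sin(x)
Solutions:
 u(x) = C1*cos(x)


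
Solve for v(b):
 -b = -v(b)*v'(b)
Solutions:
 v(b) = -sqrt(C1 + b^2)
 v(b) = sqrt(C1 + b^2)


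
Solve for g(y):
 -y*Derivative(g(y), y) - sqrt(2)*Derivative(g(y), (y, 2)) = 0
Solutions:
 g(y) = C1 + C2*erf(2^(1/4)*y/2)


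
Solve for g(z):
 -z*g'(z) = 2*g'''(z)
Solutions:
 g(z) = C1 + Integral(C2*airyai(-2^(2/3)*z/2) + C3*airybi(-2^(2/3)*z/2), z)


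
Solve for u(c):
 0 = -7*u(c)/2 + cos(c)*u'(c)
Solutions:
 u(c) = C1*(sin(c) + 1)^(7/4)/(sin(c) - 1)^(7/4)


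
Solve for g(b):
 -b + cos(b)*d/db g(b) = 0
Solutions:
 g(b) = C1 + Integral(b/cos(b), b)


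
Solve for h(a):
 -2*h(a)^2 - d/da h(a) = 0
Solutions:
 h(a) = 1/(C1 + 2*a)


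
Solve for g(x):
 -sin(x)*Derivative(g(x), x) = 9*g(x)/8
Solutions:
 g(x) = C1*(cos(x) + 1)^(9/16)/(cos(x) - 1)^(9/16)


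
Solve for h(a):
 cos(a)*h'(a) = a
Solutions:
 h(a) = C1 + Integral(a/cos(a), a)


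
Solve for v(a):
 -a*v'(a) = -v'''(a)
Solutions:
 v(a) = C1 + Integral(C2*airyai(a) + C3*airybi(a), a)


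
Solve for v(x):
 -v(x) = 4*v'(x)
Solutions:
 v(x) = C1*exp(-x/4)


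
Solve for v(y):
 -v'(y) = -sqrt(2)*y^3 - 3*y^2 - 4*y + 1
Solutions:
 v(y) = C1 + sqrt(2)*y^4/4 + y^3 + 2*y^2 - y


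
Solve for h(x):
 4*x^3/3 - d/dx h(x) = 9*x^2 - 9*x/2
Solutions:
 h(x) = C1 + x^4/3 - 3*x^3 + 9*x^2/4


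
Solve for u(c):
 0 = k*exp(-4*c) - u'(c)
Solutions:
 u(c) = C1 - k*exp(-4*c)/4


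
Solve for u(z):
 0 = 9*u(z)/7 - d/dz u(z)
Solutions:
 u(z) = C1*exp(9*z/7)


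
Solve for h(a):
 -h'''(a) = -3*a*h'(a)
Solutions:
 h(a) = C1 + Integral(C2*airyai(3^(1/3)*a) + C3*airybi(3^(1/3)*a), a)


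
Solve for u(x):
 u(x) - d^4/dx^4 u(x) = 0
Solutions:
 u(x) = C1*exp(-x) + C2*exp(x) + C3*sin(x) + C4*cos(x)


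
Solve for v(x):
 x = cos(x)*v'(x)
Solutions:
 v(x) = C1 + Integral(x/cos(x), x)


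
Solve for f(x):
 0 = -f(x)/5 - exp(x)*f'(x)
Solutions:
 f(x) = C1*exp(exp(-x)/5)


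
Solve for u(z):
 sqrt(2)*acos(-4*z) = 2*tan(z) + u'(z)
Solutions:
 u(z) = C1 + sqrt(2)*(z*acos(-4*z) + sqrt(1 - 16*z^2)/4) + 2*log(cos(z))


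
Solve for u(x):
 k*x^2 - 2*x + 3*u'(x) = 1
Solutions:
 u(x) = C1 - k*x^3/9 + x^2/3 + x/3


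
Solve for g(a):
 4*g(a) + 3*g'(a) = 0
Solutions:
 g(a) = C1*exp(-4*a/3)


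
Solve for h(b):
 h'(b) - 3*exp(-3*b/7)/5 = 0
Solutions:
 h(b) = C1 - 7*exp(-3*b/7)/5


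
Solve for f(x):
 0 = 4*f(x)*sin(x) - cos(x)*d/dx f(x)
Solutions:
 f(x) = C1/cos(x)^4


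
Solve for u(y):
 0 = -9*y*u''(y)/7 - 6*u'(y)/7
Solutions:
 u(y) = C1 + C2*y^(1/3)


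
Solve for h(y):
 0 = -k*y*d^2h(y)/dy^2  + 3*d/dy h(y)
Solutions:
 h(y) = C1 + y^(((re(k) + 3)*re(k) + im(k)^2)/(re(k)^2 + im(k)^2))*(C2*sin(3*log(y)*Abs(im(k))/(re(k)^2 + im(k)^2)) + C3*cos(3*log(y)*im(k)/(re(k)^2 + im(k)^2)))


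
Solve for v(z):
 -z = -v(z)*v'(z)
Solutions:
 v(z) = -sqrt(C1 + z^2)
 v(z) = sqrt(C1 + z^2)


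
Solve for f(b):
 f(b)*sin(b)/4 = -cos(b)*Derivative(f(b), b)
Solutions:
 f(b) = C1*cos(b)^(1/4)


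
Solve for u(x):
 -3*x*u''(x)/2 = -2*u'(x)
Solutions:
 u(x) = C1 + C2*x^(7/3)


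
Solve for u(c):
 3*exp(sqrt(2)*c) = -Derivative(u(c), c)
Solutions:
 u(c) = C1 - 3*sqrt(2)*exp(sqrt(2)*c)/2


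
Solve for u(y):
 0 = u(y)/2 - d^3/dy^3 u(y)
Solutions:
 u(y) = C3*exp(2^(2/3)*y/2) + (C1*sin(2^(2/3)*sqrt(3)*y/4) + C2*cos(2^(2/3)*sqrt(3)*y/4))*exp(-2^(2/3)*y/4)


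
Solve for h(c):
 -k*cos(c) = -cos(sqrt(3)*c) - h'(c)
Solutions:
 h(c) = C1 + k*sin(c) - sqrt(3)*sin(sqrt(3)*c)/3


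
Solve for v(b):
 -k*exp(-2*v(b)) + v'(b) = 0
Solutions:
 v(b) = log(-sqrt(C1 + 2*b*k))
 v(b) = log(C1 + 2*b*k)/2


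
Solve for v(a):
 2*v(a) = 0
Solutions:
 v(a) = 0


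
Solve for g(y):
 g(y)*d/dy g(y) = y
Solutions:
 g(y) = -sqrt(C1 + y^2)
 g(y) = sqrt(C1 + y^2)


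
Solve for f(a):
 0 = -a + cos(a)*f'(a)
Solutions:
 f(a) = C1 + Integral(a/cos(a), a)


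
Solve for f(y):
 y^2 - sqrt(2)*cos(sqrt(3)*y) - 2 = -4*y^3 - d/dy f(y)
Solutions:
 f(y) = C1 - y^4 - y^3/3 + 2*y + sqrt(6)*sin(sqrt(3)*y)/3


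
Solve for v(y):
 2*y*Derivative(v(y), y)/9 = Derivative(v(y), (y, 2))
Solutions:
 v(y) = C1 + C2*erfi(y/3)


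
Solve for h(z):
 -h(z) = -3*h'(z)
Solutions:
 h(z) = C1*exp(z/3)


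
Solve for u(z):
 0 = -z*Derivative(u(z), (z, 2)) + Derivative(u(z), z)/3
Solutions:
 u(z) = C1 + C2*z^(4/3)


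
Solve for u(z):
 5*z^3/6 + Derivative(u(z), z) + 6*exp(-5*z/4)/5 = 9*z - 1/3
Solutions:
 u(z) = C1 - 5*z^4/24 + 9*z^2/2 - z/3 + 24*exp(-5*z/4)/25


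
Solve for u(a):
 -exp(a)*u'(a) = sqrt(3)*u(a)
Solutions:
 u(a) = C1*exp(sqrt(3)*exp(-a))


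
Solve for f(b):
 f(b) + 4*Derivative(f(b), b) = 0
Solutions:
 f(b) = C1*exp(-b/4)


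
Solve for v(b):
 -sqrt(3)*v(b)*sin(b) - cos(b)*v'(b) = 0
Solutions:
 v(b) = C1*cos(b)^(sqrt(3))


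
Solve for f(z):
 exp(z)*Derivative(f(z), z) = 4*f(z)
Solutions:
 f(z) = C1*exp(-4*exp(-z))


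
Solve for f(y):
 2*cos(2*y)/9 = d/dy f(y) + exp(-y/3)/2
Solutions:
 f(y) = C1 + sin(2*y)/9 + 3*exp(-y/3)/2


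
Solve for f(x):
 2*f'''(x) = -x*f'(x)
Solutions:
 f(x) = C1 + Integral(C2*airyai(-2^(2/3)*x/2) + C3*airybi(-2^(2/3)*x/2), x)


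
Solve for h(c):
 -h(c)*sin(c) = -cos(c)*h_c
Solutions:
 h(c) = C1/cos(c)


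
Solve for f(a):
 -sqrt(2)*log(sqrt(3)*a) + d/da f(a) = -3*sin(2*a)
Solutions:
 f(a) = C1 + sqrt(2)*a*(log(a) - 1) + sqrt(2)*a*log(3)/2 + 3*cos(2*a)/2


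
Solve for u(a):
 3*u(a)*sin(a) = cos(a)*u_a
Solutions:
 u(a) = C1/cos(a)^3


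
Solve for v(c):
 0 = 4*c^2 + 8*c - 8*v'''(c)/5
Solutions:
 v(c) = C1 + C2*c + C3*c^2 + c^5/24 + 5*c^4/24


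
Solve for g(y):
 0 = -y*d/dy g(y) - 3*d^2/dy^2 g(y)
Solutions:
 g(y) = C1 + C2*erf(sqrt(6)*y/6)


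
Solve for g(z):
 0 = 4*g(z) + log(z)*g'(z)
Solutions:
 g(z) = C1*exp(-4*li(z))


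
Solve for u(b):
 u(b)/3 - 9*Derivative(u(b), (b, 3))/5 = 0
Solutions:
 u(b) = C3*exp(5^(1/3)*b/3) + (C1*sin(sqrt(3)*5^(1/3)*b/6) + C2*cos(sqrt(3)*5^(1/3)*b/6))*exp(-5^(1/3)*b/6)


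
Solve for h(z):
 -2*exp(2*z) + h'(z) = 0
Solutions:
 h(z) = C1 + exp(2*z)


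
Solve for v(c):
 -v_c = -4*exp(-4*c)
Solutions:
 v(c) = C1 - exp(-4*c)


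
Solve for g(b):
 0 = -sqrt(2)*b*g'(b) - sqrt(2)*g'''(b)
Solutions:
 g(b) = C1 + Integral(C2*airyai(-b) + C3*airybi(-b), b)


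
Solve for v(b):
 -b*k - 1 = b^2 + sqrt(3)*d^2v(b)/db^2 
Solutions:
 v(b) = C1 + C2*b - sqrt(3)*b^4/36 - sqrt(3)*b^3*k/18 - sqrt(3)*b^2/6


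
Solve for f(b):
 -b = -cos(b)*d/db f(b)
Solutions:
 f(b) = C1 + Integral(b/cos(b), b)


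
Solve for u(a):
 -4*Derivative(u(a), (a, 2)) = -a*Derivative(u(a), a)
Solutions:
 u(a) = C1 + C2*erfi(sqrt(2)*a/4)


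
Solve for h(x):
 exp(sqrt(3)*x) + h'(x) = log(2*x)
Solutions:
 h(x) = C1 + x*log(x) + x*(-1 + log(2)) - sqrt(3)*exp(sqrt(3)*x)/3


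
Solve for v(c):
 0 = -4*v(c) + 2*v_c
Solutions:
 v(c) = C1*exp(2*c)


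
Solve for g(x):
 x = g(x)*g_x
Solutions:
 g(x) = -sqrt(C1 + x^2)
 g(x) = sqrt(C1 + x^2)


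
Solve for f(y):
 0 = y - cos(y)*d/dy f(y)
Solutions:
 f(y) = C1 + Integral(y/cos(y), y)


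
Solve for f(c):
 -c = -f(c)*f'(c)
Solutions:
 f(c) = -sqrt(C1 + c^2)
 f(c) = sqrt(C1 + c^2)


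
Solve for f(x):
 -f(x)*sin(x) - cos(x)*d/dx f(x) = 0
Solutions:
 f(x) = C1*cos(x)


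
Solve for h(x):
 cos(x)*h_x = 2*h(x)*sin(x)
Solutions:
 h(x) = C1/cos(x)^2


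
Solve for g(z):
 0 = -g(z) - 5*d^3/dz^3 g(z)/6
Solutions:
 g(z) = C3*exp(-5^(2/3)*6^(1/3)*z/5) + (C1*sin(2^(1/3)*3^(5/6)*5^(2/3)*z/10) + C2*cos(2^(1/3)*3^(5/6)*5^(2/3)*z/10))*exp(5^(2/3)*6^(1/3)*z/10)


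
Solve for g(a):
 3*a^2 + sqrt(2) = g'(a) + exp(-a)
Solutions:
 g(a) = C1 + a^3 + sqrt(2)*a + exp(-a)


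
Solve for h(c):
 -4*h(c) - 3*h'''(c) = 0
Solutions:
 h(c) = C3*exp(-6^(2/3)*c/3) + (C1*sin(2^(2/3)*3^(1/6)*c/2) + C2*cos(2^(2/3)*3^(1/6)*c/2))*exp(6^(2/3)*c/6)


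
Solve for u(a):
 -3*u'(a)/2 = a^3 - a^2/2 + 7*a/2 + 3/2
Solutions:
 u(a) = C1 - a^4/6 + a^3/9 - 7*a^2/6 - a


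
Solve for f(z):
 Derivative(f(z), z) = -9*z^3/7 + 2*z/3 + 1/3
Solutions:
 f(z) = C1 - 9*z^4/28 + z^2/3 + z/3


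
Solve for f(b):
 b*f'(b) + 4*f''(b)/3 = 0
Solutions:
 f(b) = C1 + C2*erf(sqrt(6)*b/4)


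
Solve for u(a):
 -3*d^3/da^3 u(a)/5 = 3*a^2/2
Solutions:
 u(a) = C1 + C2*a + C3*a^2 - a^5/24


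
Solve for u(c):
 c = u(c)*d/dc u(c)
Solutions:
 u(c) = -sqrt(C1 + c^2)
 u(c) = sqrt(C1 + c^2)


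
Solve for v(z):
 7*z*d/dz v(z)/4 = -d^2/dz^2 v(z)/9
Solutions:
 v(z) = C1 + C2*erf(3*sqrt(14)*z/4)


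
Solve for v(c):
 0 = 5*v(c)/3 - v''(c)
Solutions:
 v(c) = C1*exp(-sqrt(15)*c/3) + C2*exp(sqrt(15)*c/3)


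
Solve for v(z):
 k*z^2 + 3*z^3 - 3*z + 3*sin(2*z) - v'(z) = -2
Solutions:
 v(z) = C1 + k*z^3/3 + 3*z^4/4 - 3*z^2/2 + 2*z - 3*cos(2*z)/2


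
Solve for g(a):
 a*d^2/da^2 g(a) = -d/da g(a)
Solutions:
 g(a) = C1 + C2*log(a)


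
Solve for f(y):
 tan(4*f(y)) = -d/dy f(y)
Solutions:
 f(y) = -asin(C1*exp(-4*y))/4 + pi/4
 f(y) = asin(C1*exp(-4*y))/4


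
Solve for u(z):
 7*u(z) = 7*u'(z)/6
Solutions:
 u(z) = C1*exp(6*z)


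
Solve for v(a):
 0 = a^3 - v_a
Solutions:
 v(a) = C1 + a^4/4


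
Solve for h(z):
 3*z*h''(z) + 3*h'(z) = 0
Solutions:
 h(z) = C1 + C2*log(z)


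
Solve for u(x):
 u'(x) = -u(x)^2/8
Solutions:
 u(x) = 8/(C1 + x)


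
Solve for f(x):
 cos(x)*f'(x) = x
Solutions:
 f(x) = C1 + Integral(x/cos(x), x)


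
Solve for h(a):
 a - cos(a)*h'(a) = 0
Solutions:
 h(a) = C1 + Integral(a/cos(a), a)


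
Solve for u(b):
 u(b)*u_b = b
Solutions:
 u(b) = -sqrt(C1 + b^2)
 u(b) = sqrt(C1 + b^2)


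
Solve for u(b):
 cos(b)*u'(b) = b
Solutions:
 u(b) = C1 + Integral(b/cos(b), b)
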